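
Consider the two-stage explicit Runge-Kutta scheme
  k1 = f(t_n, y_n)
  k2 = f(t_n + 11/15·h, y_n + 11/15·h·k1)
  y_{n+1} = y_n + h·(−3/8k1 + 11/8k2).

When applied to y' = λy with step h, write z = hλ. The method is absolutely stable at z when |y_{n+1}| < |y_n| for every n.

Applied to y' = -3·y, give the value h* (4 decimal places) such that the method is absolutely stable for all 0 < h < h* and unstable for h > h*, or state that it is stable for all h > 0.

Set f=λy, z=hλ:
  k1=λy_n ⇒ h·k1=z·y_n;  k2=λ(1+11/15z)y_n ⇒ h·k2=z(1+11/15z)y_n
  y_{n+1}/y_n = 1 − 3/8z + 11/8z(1+11/15z) = 1 + z + 121/120z²
  so R(z) = 1 + z + 121/120z².

Solve |R(x)|<1 on ℝ⁻.
x=-1.56: |R|=1.8939
R=1: x+121/120x²=0 ⇒ x=−120/121=-0.9917; min R=1−1/(4·121/120)=0.7521>−1
Confirm numerically:
  x=-0.940: |R|=0.95096 <1
  x=-0.720: |R|=0.80272 <1
  x=-0.597: |R|=0.76238 <1
  x=-1.539: |R|=1.84926 >1
  x=-1.488: |R|=1.74460 >1
  x=-1.054: |R|=1.06617 >1
Stable set (-0.9917, 0).

(-0.9917,0); λ=-3 ⇒ h* = (120/121)/3 = 0.3306.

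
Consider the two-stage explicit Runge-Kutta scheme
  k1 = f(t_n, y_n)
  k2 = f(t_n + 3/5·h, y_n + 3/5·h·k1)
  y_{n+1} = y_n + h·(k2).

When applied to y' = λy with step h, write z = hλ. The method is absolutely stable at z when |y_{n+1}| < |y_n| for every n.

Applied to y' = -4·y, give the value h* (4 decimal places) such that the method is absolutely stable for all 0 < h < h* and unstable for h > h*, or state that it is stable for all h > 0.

(-1.6667,0); λ=-4 ⇒ h* = (5/3)/4 = 0.4167.

Test eqn y'=λy, z=hλ:
  k1=λy_n ⇒ h·k1=z·y_n;  k2=λ(1+3/5z)y_n ⇒ h·k2=z(1+3/5z)y_n
  y_{n+1}/y_n = 1 + z(1+3/5z) = 1 + z + 3/5z²
  R(z) = 1 + z + 3/5z².

Solve |R(x)|<1 on ℝ⁻.
x=-1.75: |R|=1.0875
R=1: x+3/5x²=0 ⇒ x=−5/3=-1.6667; min R=1−1/(4·3/5)=0.5833>−1
Confirm numerically:
  x=-1.642: |R|=0.97570 <1
  x=-1.252: |R|=0.68850 <1
  x=-1.136: |R|=0.63830 <1
  x=-0.977: |R|=0.59572 <1
  x=-1.959: |R|=1.34361 >1
  x=-1.869: |R|=1.22690 >1
  x=-1.779: |R|=1.11990 >1
So |R|<1 on (-1.6667, 0).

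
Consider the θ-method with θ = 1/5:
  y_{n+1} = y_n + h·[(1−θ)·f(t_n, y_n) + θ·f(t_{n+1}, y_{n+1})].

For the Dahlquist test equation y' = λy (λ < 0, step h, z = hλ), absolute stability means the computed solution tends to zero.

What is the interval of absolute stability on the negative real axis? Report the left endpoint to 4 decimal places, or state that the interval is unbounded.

On y'=λy, z=hλ:
  y_{n+1} = y_n + z·[4/5·y_n + 1/5·y_{n+1}] ⇒ (1 − 1/5z)y_{n+1} = (1 + 4/5z)y_n
  Hence R(z) = (1 + 4/5z)/(1 − 1/5z).

Solve |R(x)|<1 on ℝ⁻.
x=-1.58: |R|=0.2006
R=−1: 1+4/5x = −1+1/5x ⇒ -3/5x=2 ⇒ x=2/(-3/5)=-3.3333
Confirm numerically:
  x=-2.993: |R|=0.87226 <1
  x=-2.841: |R|=0.81163 <1
  x=-2.740: |R|=0.77003 <1
  x=-3.686: |R|=1.12181 >1
  x=-3.633: |R|=1.10414 >1
  x=-3.356: |R|=1.00814 >1
Interval (-3.3333, 0).

z∈(-3.3333,0).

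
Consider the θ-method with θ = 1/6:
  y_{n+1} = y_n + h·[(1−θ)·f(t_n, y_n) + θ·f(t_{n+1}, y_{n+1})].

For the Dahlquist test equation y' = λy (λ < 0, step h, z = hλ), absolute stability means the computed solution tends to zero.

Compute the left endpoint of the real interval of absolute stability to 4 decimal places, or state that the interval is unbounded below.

left endpoint -3.0000.

Set f=λy, z=hλ:
  y_{n+1} = y_n + z·[5/6·y_n + 1/6·y_{n+1}] ⇒ (1 − 1/6z)y_{n+1} = (1 + 5/6z)y_n
  ⇒ R(z) = (1 + 5/6z)/(1 − 1/6z).

Solve |R(x)|<1 on ℝ⁻.
x=-1.45: |R|=0.1678
R=−1: 1+5/6x = −1+1/6x ⇒ -2/3x=2 ⇒ x=2/(-2/3)=-3.0000
Confirm numerically:
  x=-2.862: |R|=0.93771 <1
  x=-2.607: |R|=0.81736 <1
  x=-2.521: |R|=0.77514 <1
  x=-3.393: |R|=1.16736 >1
  x=-3.101: |R|=1.04439 >1
  x=-3.097: |R|=1.04265 >1
Stable set (-3.0000, 0).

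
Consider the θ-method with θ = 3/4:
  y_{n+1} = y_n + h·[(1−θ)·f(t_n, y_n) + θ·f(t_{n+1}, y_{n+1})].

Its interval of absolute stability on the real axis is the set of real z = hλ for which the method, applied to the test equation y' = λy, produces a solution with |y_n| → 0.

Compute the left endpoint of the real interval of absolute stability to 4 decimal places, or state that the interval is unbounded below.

unbounded; (−∞, 0).

Test eqn y'=λy, z=hλ:
  y_{n+1} = y_n + z·[1/4·y_n + 3/4·y_{n+1}] ⇒ (1 − 3/4z)y_{n+1} = (1 + 1/4z)y_n
  so R(z) = (1 + 1/4z)/(1 − 3/4z).

Need |R(x)|<1, x<0.
x=-1.7: |R|=0.2527
x=-2: |R|=0.2000
x=-10: |R|=0.1765
x=-100: |R|=0.3158
θ=3/4≥1/2 ⇒ |1+1/4x|<|1−3/4x| ∀x<0 ⇒ stable on all of ℝ⁻.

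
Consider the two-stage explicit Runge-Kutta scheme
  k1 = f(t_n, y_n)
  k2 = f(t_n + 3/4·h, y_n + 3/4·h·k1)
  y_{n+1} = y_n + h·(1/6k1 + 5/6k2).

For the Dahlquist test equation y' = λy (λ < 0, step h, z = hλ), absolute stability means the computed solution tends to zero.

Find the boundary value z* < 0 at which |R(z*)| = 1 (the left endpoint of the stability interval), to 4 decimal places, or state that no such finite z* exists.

z* = -1.6000.

On y'=λy, z=hλ:
  k1=λy_n ⇒ h·k1=z·y_n;  k2=λ(1+3/4z)y_n ⇒ h·k2=z(1+3/4z)y_n
  y_{n+1}/y_n = 1 + 1/6z + 5/6z(1+3/4z) = 1 + z + 5/8z²
  so R(z) = 1 + z + 5/8z².

Need |R(x)|<1, x<0.
x=-0.87: |R|=0.6031
R=1: x+5/8x²=0 ⇒ x=−8/5=-1.6000; min R=1−1/(4·5/8)=0.6000>−1
Confirm numerically:
  x=-1.490: |R|=0.89756 <1
  x=-1.264: |R|=0.73456 <1
  x=-0.854: |R|=0.60182 <1
  x=-0.707: |R|=0.60541 <1
  x=-1.974: |R|=1.46142 >1
  x=-1.625: |R|=1.02539 >1
Interval (-1.6000, 0).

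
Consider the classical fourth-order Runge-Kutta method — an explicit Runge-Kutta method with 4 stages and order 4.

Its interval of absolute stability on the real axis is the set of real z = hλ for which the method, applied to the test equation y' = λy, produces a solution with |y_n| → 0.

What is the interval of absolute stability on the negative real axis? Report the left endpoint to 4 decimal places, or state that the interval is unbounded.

z∈(-2.7853,0).

Set f=λy, z=hλ:
  order 4, 4-stage ⇒ R(z)=1+z+z^2/2+z^3/6+z^4/24
  (e.g. R(-0.45)=0.63777, |R|=0.63777)

Boundary: |R(x)|=1, x<0.
x=-0.45: |R|=0.6378
|R(-2.62)|=0.7781 |R(-1.92)|=0.3098 |R(-1.41)|=0.2815
Bisect:
  x_lo=-3.2821 |R|=2.0464  x_hi=-0.1006 |R|=0.9043
  mid=-1.69134 |R|=0.27356 →hi
  mid=-2.48672 |R|=0.63558 →hi
  mid=-2.88441 |R|=1.16002 →lo
  mid=-2.68557 |R|=0.85976 →hi
  mid=-2.78499 |R|=0.99954 →hi
  mid=-2.83470 |R|=1.07708 →lo
  mid=-2.80984 |R|=1.03765 →lo
  mid=-2.79742 |R|=1.01843 →lo
  mid=-2.79120 |R|=1.00894 →lo
  mid=-2.78810 |R|=1.00423 →lo
  ...
  [-2.78538,-2.78518] ⇒ x*=-2.7853
Interval (-2.7853, 0).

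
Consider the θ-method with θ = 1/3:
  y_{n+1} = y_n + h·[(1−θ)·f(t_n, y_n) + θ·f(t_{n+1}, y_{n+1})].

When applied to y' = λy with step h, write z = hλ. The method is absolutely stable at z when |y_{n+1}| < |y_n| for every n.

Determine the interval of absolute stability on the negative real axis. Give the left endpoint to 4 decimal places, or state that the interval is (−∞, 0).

z∈(-6.0000,0).

Set f=λy, z=hλ:
  y_{n+1} = y_n + z·[2/3·y_n + 1/3·y_{n+1}] ⇒ (1 − 1/3z)y_{n+1} = (1 + 2/3z)y_n
  ⇒ R(z) = (1 + 2/3z)/(1 − 1/3z).

Solve |R(x)|<1 on ℝ⁻.
x=-0.59: |R|=0.5070
R=−1: 1+2/3x = −1+1/3x ⇒ -1/3x=2 ⇒ x=2/(-1/3)=-6.0000
Confirm numerically:
  x=-4.697: |R|=0.83071 <1
  x=-4.542: |R|=0.80668 <1
  x=-3.023: |R|=0.50573 <1
  x=-2.855: |R|=0.46285 <1
  x=-6.508: |R|=1.05343 >1
  x=-6.438: |R|=1.04641 >1
Interval (-6.0000, 0).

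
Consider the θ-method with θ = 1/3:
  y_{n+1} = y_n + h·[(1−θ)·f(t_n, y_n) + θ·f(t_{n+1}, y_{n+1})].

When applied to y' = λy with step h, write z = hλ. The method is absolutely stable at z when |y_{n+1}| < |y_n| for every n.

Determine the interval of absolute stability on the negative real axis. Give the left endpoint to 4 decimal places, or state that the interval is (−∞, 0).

Set f=λy, z=hλ:
  y_{n+1} = y_n + z·[2/3·y_n + 1/3·y_{n+1}] ⇒ (1 − 1/3z)y_{n+1} = (1 + 2/3z)y_n
  so R(z) = (1 + 2/3z)/(1 − 1/3z).

Need |R(x)|<1, x<0.
x=-0.62: |R|=0.4862
R=−1: 1+2/3x = −1+1/3x ⇒ -1/3x=2 ⇒ x=2/(-1/3)=-6.0000
Confirm numerically:
  x=-5.753: |R|=0.97178 <1
  x=-4.316: |R|=0.76982 <1
  x=-3.420: |R|=0.59813 <1
  x=-2.457: |R|=0.35074 <1
  x=-6.491: |R|=1.05173 >1
  x=-6.117: |R|=1.01283 >1
So |R|<1 on (-6.0000, 0).

z∈(-6.0000,0).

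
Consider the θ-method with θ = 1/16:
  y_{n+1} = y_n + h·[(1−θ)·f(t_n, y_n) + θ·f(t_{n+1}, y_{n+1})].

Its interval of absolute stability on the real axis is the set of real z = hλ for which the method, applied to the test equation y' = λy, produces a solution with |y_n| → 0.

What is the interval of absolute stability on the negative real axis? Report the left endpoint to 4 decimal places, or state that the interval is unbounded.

On y'=λy, z=hλ:
  y_{n+1} = y_n + z·[15/16·y_n + 1/16·y_{n+1}] ⇒ (1 − 1/16z)y_{n+1} = (1 + 15/16z)y_n
  so R(z) = (1 + 15/16z)/(1 − 1/16z).

Find x<0 with |R(x)|<1.
x=-0.51: |R|=0.5058
R=−1: 1+15/16x = −1+1/16x ⇒ -7/8x=2 ⇒ x=2/(-7/8)=-2.2857
Confirm numerically:
  x=-2.043: |R|=0.81167 <1
  x=-1.877: |R|=0.67992 <1
  x=-1.805: |R|=0.62202 <1
  x=-1.530: |R|=0.39646 <1
  x=-2.862: |R|=1.42774 >1
  x=-2.541: |R|=1.19276 >1
So |R|<1 on (-2.2857, 0).

z∈(-2.2857,0).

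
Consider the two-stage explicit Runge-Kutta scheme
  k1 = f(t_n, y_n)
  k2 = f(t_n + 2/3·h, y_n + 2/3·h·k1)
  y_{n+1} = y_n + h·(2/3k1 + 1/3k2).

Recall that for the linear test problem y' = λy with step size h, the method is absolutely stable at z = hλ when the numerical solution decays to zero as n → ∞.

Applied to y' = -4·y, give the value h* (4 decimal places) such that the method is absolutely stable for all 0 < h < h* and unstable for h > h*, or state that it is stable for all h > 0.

With y'=λy (z=hλ):
  k1=λy_n ⇒ h·k1=z·y_n;  k2=λ(1+2/3z)y_n ⇒ h·k2=z(1+2/3z)y_n
  y_{n+1}/y_n = 1 + 2/3z + 1/3z(1+2/3z) = 1 + z + 2/9z²
  R(z) = 1 + z + 2/9z².

Boundary: |R(x)|=1, x<0.
x=-1.01: |R|=0.2167
R=1: x+2/9x²=0 ⇒ x=−9/2=-4.5000; min R=1−1/(4·2/9)=-0.1250>−1
Confirm numerically:
  x=-3.975: |R|=0.53625 <1
  x=-2.950: |R|=0.01611 <1
  x=-2.248: |R|=0.12500 <1
  x=-4.860: |R|=1.38880 >1
  x=-4.831: |R|=1.35535 >1
So |R|<1 on (-4.5000, 0).

(-4.5000,0); λ=-4 ⇒ h* = (9/2)/4 = 1.1250.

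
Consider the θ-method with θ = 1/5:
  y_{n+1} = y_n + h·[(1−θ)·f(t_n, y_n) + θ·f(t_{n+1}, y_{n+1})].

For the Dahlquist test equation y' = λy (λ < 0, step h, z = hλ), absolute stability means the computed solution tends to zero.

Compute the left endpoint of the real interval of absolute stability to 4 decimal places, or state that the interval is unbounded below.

z* = -3.3333.

With y'=λy (z=hλ):
  y_{n+1} = y_n + z·[4/5·y_n + 1/5·y_{n+1}] ⇒ (1 − 1/5z)y_{n+1} = (1 + 4/5z)y_n
  ⇒ R(z) = (1 + 4/5z)/(1 − 1/5z).

Need |R(x)|<1, x<0.
x=-1.24: |R|=0.0064
R=−1: 1+4/5x = −1+1/5x ⇒ -3/5x=2 ⇒ x=2/(-3/5)=-3.3333
Confirm numerically:
  x=-2.797: |R|=0.79364 <1
  x=-1.997: |R|=0.42704 <1
  x=-1.639: |R|=0.23437 <1
  x=-3.698: |R|=1.12578 >1
  x=-3.412: |R|=1.02806 >1
So |R|<1 on (-3.3333, 0).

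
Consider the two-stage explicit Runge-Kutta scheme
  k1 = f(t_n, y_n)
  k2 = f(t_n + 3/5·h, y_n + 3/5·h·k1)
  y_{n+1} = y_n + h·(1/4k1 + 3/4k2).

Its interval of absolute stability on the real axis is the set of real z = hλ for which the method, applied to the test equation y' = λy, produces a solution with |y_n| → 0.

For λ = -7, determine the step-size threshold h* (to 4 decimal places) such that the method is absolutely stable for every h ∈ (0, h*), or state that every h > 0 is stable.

(-2.2222,0); λ=-7 ⇒ h* = (20/9)/7 = 0.3175.

On y'=λy, z=hλ:
  k1=λy_n ⇒ h·k1=z·y_n;  k2=λ(1+3/5z)y_n ⇒ h·k2=z(1+3/5z)y_n
  y_{n+1}/y_n = 1 + 1/4z + 3/4z(1+3/5z) = 1 + z + 9/20z²
  ⇒ R(z) = 1 + z + 9/20z².

Boundary: |R(x)|=1, x<0.
x=-0.83: |R|=0.4800
R=1: x+9/20x²=0 ⇒ x=−20/9=-2.2222; min R=1−1/(4·9/20)=0.4444>−1
Confirm numerically:
  x=-2.100: |R|=0.88450 <1
  x=-2.098: |R|=0.88272 <1
  x=-2.066: |R|=0.85476 <1
  x=-1.144: |R|=0.44493 <1
  x=-2.789: |R|=1.71133 >1
  x=-2.292: |R|=1.07197 >1
Stable set (-2.2222, 0).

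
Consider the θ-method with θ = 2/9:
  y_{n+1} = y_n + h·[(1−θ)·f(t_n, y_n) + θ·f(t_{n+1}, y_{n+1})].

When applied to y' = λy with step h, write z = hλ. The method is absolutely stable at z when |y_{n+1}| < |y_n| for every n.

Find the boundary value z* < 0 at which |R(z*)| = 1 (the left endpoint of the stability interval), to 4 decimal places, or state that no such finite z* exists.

Set f=λy, z=hλ:
  y_{n+1} = y_n + z·[7/9·y_n + 2/9·y_{n+1}] ⇒ (1 − 2/9z)y_{n+1} = (1 + 7/9z)y_n
  ⇒ R(z) = (1 + 7/9z)/(1 − 2/9z).

Boundary: |R(x)|=1, x<0.
x=-1.71: |R|=0.2391
R=−1: 1+7/9x = −1+2/9x ⇒ -5/9x=2 ⇒ x=2/(-5/9)=-3.6000
Confirm numerically:
  x=-3.292: |R|=0.90118 <1
  x=-2.761: |R|=0.71113 <1
  x=-2.658: |R|=0.67100 <1
  x=-2.263: |R|=0.50577 <1
  x=-4.175: |R|=1.16571 >1
  x=-4.161: |R|=1.16193 >1
  x=-3.624: |R|=1.00739 >1
So |R|<1 on (-3.6000, 0).

z* = -3.6000.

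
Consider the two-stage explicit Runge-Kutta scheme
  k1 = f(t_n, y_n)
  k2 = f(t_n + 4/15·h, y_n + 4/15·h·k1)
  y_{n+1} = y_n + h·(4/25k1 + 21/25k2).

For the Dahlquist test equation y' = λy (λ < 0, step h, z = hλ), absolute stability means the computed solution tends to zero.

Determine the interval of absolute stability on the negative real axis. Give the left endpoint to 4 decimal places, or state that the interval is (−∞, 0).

Set f=λy, z=hλ:
  k1=λy_n ⇒ h·k1=z·y_n;  k2=λ(1+4/15z)y_n ⇒ h·k2=z(1+4/15z)y_n
  y_{n+1}/y_n = 1 + 4/25z + 21/25z(1+4/15z) = 1 + z + 28/125z²
  R(z) = 1 + z + 28/125z².

Boundary: |R(x)|=1, x<0.
x=-0.81: |R|=0.3370
R=1: x+28/125x²=0 ⇒ x=−125/28=-4.4643; min R=1−1/(4·28/125)=-0.1161>−1
Confirm numerically:
  x=-4.152: |R|=0.70956 <1
  x=-2.450: |R|=0.10544 <1
  x=-1.897: |R|=0.09091 <1
  x=-4.708: |R|=1.25702 >1
  x=-4.676: |R|=1.22175 >1
  x=-4.578: |R|=1.11661 >1
So |R|<1 on (-4.4643, 0).

(-4.4643, 0).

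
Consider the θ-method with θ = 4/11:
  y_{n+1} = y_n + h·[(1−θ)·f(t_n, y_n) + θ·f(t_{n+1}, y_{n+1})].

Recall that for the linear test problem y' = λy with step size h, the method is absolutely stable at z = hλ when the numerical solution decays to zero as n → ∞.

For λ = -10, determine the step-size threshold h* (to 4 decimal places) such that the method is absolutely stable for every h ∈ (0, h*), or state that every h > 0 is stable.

Test eqn y'=λy, z=hλ:
  y_{n+1} = y_n + z·[7/11·y_n + 4/11·y_{n+1}] ⇒ (1 − 4/11z)y_{n+1} = (1 + 7/11z)y_n
  so R(z) = (1 + 7/11z)/(1 − 4/11z).

Solve |R(x)|<1 on ℝ⁻.
x=-1.17: |R|=0.1792
R=−1: 1+7/11x = −1+4/11x ⇒ -3/11x=2 ⇒ x=2/(-3/11)=-7.3333
Confirm numerically:
  x=-5.524: |R|=0.83599 <1
  x=-3.617: |R|=0.56223 <1
  x=-3.003: |R|=0.43547 <1
  x=-7.509: |R|=1.01284 >1
  x=-7.499: |R|=1.01212 >1
So |R|<1 on (-7.3333, 0).

(-7.3333,0); λ=-10 ⇒ h* = (22/3)/10 = 0.7333.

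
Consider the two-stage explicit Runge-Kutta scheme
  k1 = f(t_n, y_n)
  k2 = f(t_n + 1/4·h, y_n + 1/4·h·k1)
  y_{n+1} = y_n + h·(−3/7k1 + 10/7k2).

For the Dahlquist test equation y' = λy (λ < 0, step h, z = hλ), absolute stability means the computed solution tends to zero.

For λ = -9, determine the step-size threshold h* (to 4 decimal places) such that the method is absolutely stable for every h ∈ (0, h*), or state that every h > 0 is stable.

With y'=λy (z=hλ):
  k1=λy_n ⇒ h·k1=z·y_n;  k2=λ(1+1/4z)y_n ⇒ h·k2=z(1+1/4z)y_n
  y_{n+1}/y_n = 1 − 3/7z + 10/7z(1+1/4z) = 1 + z + 5/14z²
  so R(z) = 1 + z + 5/14z².

Find x<0 with |R(x)|<1.
x=-0.65: |R|=0.5009
R=1: x+5/14x²=0 ⇒ x=−14/5=-2.8000; min R=1−1/(4·5/14)=0.3000>−1
Confirm numerically:
  x=-2.101: |R|=0.47550 <1
  x=-1.795: |R|=0.35572 <1
  x=-1.503: |R|=0.30379 <1
  x=-1.332: |R|=0.30165 <1
  x=-3.149: |R|=1.39250 >1
  x=-2.955: |R|=1.16358 >1
So |R|<1 on (-2.8000, 0).

(-2.8000,0); λ=-9 ⇒ h* = (14/5)/9 = 0.3111.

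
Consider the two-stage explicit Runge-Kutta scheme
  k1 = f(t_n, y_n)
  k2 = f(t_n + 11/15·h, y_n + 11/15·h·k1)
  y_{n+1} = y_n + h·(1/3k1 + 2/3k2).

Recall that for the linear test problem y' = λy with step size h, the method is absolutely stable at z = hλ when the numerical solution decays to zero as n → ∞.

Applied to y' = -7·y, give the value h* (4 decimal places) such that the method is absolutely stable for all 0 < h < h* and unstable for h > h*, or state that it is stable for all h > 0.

Test eqn y'=λy, z=hλ:
  k1=λy_n ⇒ h·k1=z·y_n;  k2=λ(1+11/15z)y_n ⇒ h·k2=z(1+11/15z)y_n
  y_{n+1}/y_n = 1 + 1/3z + 2/3z(1+11/15z) = 1 + z + 22/45z²
  ⇒ R(z) = 1 + z + 22/45z².

Find x<0 with |R(x)|<1.
x=-0.56: |R|=0.5933
R=1: x+22/45x²=0 ⇒ x=−45/22=-2.0455; min R=1−1/(4·22/45)=0.4886>−1
Confirm numerically:
  x=-1.999: |R|=0.95460 <1
  x=-1.929: |R|=0.89018 <1
  x=-1.502: |R|=0.60094 <1
  x=-1.233: |R|=0.51025 <1
  x=-2.605: |R|=1.71261 >1
  x=-2.265: |R|=1.24311 >1
  x=-2.204: |R|=1.17083 >1
Stable set (-2.0455, 0).

(-2.0455,0); λ=-7 ⇒ h* = (45/22)/7 = 0.2922.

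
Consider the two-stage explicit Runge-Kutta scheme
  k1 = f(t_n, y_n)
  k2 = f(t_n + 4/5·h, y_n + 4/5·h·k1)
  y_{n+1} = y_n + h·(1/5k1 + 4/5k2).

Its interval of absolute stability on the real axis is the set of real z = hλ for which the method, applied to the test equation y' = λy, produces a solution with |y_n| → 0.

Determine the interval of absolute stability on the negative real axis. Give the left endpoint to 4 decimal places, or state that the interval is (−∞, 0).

With y'=λy (z=hλ):
  k1=λy_n ⇒ h·k1=z·y_n;  k2=λ(1+4/5z)y_n ⇒ h·k2=z(1+4/5z)y_n
  y_{n+1}/y_n = 1 + 1/5z + 4/5z(1+4/5z) = 1 + z + 16/25z²
  R(z) = 1 + z + 16/25z².

Need |R(x)|<1, x<0.
x=-0.61: |R|=0.6281
R=1: x+16/25x²=0 ⇒ x=−25/16=-1.5625; min R=1−1/(4·16/25)=0.6094>−1
Confirm numerically:
  x=-1.479: |R|=0.92096 <1
  x=-1.433: |R|=0.88123 <1
  x=-1.391: |R|=0.84732 <1
  x=-1.948: |R|=1.48061 >1
  x=-1.938: |R|=1.46574 >1
  x=-1.822: |R|=1.30260 >1
Interval (-1.5625, 0).

z∈(-1.5625,0).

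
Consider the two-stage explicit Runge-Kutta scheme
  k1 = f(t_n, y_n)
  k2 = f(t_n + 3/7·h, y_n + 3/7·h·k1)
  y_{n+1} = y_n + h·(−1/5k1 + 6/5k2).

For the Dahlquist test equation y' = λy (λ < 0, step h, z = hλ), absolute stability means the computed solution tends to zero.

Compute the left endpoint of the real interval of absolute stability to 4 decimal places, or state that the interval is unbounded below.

z* = -1.9444.

Set f=λy, z=hλ:
  k1=λy_n ⇒ h·k1=z·y_n;  k2=λ(1+3/7z)y_n ⇒ h·k2=z(1+3/7z)y_n
  y_{n+1}/y_n = 1 − 1/5z + 6/5z(1+3/7z) = 1 + z + 18/35z²
  ⇒ R(z) = 1 + z + 18/35z².

Boundary: |R(x)|=1, x<0.
x=-1.7: |R|=0.7863
R=1: x+18/35x²=0 ⇒ x=−35/18=-1.9444; min R=1−1/(4·18/35)=0.5139>−1
Confirm numerically:
  x=-1.823: |R|=0.88614 <1
  x=-1.719: |R|=0.80069 <1
  x=-1.057: |R|=0.51759 <1
  x=-2.177: |R|=1.26037 >1
  x=-2.174: |R|=1.25666 >1
  x=-2.166: |R|=1.24680 >1
Interval (-1.9444, 0).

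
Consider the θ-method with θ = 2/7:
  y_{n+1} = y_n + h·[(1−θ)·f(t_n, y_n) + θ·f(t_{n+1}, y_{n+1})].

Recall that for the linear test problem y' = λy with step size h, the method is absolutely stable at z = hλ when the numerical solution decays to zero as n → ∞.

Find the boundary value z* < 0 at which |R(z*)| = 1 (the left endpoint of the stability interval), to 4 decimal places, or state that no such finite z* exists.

left endpoint -4.6667.

With y'=λy (z=hλ):
  y_{n+1} = y_n + z·[5/7·y_n + 2/7·y_{n+1}] ⇒ (1 − 2/7z)y_{n+1} = (1 + 5/7z)y_n
  ⇒ R(z) = (1 + 5/7z)/(1 − 2/7z).

Need |R(x)|<1, x<0.
x=-0.92: |R|=0.2715
R=−1: 1+5/7x = −1+2/7x ⇒ -3/7x=2 ⇒ x=2/(-3/7)=-4.6667
Confirm numerically:
  x=-4.470: |R|=0.96299 <1
  x=-4.192: |R|=0.90744 <1
  x=-4.026: |R|=0.87231 <1
  x=-3.112: |R|=0.64731 <1
  x=-5.190: |R|=1.09033 >1
  x=-5.083: |R|=1.07276 >1
Interval (-4.6667, 0).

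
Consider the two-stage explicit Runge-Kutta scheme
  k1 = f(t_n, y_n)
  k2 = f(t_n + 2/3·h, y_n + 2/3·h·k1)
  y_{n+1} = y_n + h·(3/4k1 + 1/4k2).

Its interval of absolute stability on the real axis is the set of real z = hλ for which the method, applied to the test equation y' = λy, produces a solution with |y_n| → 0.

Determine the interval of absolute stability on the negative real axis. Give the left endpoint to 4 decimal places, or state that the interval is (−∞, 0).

(-6.0000, 0).

On y'=λy, z=hλ:
  k1=λy_n ⇒ h·k1=z·y_n;  k2=λ(1+2/3z)y_n ⇒ h·k2=z(1+2/3z)y_n
  y_{n+1}/y_n = 1 + 3/4z + 1/4z(1+2/3z) = 1 + z + 1/6z²
  R(z) = 1 + z + 1/6z².

Boundary: |R(x)|=1, x<0.
x=-1.05: |R|=0.1338
R=1: x+1/6x²=0 ⇒ x=−6=-6.0000; min R=1−1/(4·1/6)=-0.5000>−1
Confirm numerically:
  x=-5.620: |R|=0.64407 <1
  x=-4.870: |R|=0.08282 <1
  x=-4.085: |R|=0.30380 <1
  x=-3.493: |R|=0.45949 <1
  x=-6.416: |R|=1.44484 >1
  x=-6.137: |R|=1.14013 >1
So |R|<1 on (-6.0000, 0).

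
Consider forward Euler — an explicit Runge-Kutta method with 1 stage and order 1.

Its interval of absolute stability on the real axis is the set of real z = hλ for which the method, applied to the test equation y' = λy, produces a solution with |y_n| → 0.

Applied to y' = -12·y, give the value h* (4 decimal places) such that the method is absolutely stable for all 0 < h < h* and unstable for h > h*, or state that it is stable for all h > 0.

On y'=λy, z=hλ:
  order 1, 1-stage ⇒ R(z)=1+z
  (e.g. R(-1.77)=-0.77000, |R|=0.77000)

Solve |R(x)|<1 on ℝ⁻.
x=-1.77: |R|=0.7700
|R(-1.81)|=0.8100 |R(-1.02)|=0.0200 |R(-0.93)|=0.0700
Bisect:
  x_lo=-2.6945 |R|=1.6945  x_hi=-0.1776 |R|=0.8224
  mid=-1.43603 |R|=0.43603 →hi
  mid=-2.06526 |R|=1.06526 →lo
  mid=-1.75064 |R|=0.75064 →hi
  mid=-1.90795 |R|=0.90795 →hi
  mid=-1.98660 |R|=0.98660 →hi
  mid=-2.02593 |R|=1.02593 →lo
  mid=-2.00627 |R|=1.00627 →lo
  mid=-1.99644 |R|=0.99644 →hi
  ...
  [-2.00012,-1.99997] ⇒ x*=-2.0000
Interval (-2.0000, 0).

(-2.0000,0); λ=-12 ⇒ h* = 0.1667.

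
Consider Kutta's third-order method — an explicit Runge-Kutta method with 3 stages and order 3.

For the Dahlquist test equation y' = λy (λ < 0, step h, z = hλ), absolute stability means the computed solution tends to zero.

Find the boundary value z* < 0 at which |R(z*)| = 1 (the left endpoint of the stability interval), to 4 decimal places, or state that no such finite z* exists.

Set f=λy, z=hλ:
  order 3, 3-stage ⇒ R(z)=1+z+z^2/2+z^3/6
  (e.g. R(-1.63)=-0.02334, |R|=0.02334)

Find x<0 with |R(x)|<1.
x=-1.63: |R|=0.0233
|R(-2.62)|=1.1853 |R(-1.31)|=0.1734 |R(-1.02)|=0.3233
Bisect:
  x_lo=-2.9766 |R|=1.9421  x_hi=-0.3443 |R|=0.7081
  mid=-1.66047 |R|=0.04492 →hi
  mid=-2.31854 |R|=0.70800 →hi
  mid=-2.64758 |R|=1.23585 →lo
  mid=-2.48306 |R|=0.95185 →hi
  mid=-2.56532 |R|=1.08856 →lo
  mid=-2.52419 |R|=1.01892 →lo
  mid=-2.50362 |R|=0.98507 →hi
  mid=-2.51391 |R|=1.00191 →lo
  mid=-2.50877 |R|=0.99347 →hi
  ...
  [-2.51278,-2.51262] ⇒ x*=-2.5127
So |R|<1 on (-2.5127, 0).

z* = -2.5127.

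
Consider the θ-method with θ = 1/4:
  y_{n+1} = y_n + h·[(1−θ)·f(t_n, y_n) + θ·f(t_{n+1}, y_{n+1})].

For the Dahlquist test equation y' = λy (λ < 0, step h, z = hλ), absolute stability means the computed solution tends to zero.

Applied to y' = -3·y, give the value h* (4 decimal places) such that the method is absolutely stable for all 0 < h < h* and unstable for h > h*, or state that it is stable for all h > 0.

(-4.0000,0); λ=-3 ⇒ h* = (4)/3 = 1.3333.

On y'=λy, z=hλ:
  y_{n+1} = y_n + z·[3/4·y_n + 1/4·y_{n+1}] ⇒ (1 − 1/4z)y_{n+1} = (1 + 3/4z)y_n
  ⇒ R(z) = (1 + 3/4z)/(1 − 1/4z).

Need |R(x)|<1, x<0.
x=-0.73: |R|=0.3827
R=−1: 1+3/4x = −1+1/4x ⇒ -1/2x=2 ⇒ x=2/(-1/2)=-4.0000
Confirm numerically:
  x=-3.077: |R|=0.73916 <1
  x=-2.825: |R|=0.65568 <1
  x=-2.347: |R|=0.47912 <1
  x=-2.233: |R|=0.43302 <1
  x=-4.448: |R|=1.10606 >1
  x=-4.331: |R|=1.07946 >1
  x=-4.248: |R|=1.06014 >1
Interval (-4.0000, 0).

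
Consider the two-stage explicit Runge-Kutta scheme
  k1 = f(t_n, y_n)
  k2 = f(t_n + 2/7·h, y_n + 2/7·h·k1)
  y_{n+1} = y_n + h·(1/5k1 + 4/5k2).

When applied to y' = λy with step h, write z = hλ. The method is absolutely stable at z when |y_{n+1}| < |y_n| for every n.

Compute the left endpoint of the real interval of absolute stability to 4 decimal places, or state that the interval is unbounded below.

On y'=λy, z=hλ:
  k1=λy_n ⇒ h·k1=z·y_n;  k2=λ(1+2/7z)y_n ⇒ h·k2=z(1+2/7z)y_n
  y_{n+1}/y_n = 1 + 1/5z + 4/5z(1+2/7z) = 1 + z + 8/35z²
  R(z) = 1 + z + 8/35z².

Find x<0 with |R(x)|<1.
x=-0.93: |R|=0.2677
R=1: x+8/35x²=0 ⇒ x=−35/8=-4.3750; min R=1−1/(4·8/35)=-0.0938>−1
Confirm numerically:
  x=-4.237: |R|=0.86635 <1
  x=-2.941: |R|=0.03602 <1
  x=-2.150: |R|=0.09343 <1
  x=-4.878: |R|=1.56083 >1
  x=-4.762: |R|=1.42123 >1
  x=-4.459: |R|=1.08561 >1
So |R|<1 on (-4.3750, 0).

left endpoint -4.3750.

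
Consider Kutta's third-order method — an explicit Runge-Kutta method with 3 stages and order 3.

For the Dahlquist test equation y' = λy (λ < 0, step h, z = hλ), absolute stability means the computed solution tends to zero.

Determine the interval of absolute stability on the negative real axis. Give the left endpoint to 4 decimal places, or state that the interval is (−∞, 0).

z∈(-2.5127,0).

On y'=λy, z=hλ:
  order 3, 3-stage ⇒ R(z)=1+z+z^2/2+z^3/6
  (e.g. R(-1.49)=0.06873, |R|=0.06873)

Solve |R(x)|<1 on ℝ⁻.
x=-1.49: |R|=0.0687
|R(-2.02)|=0.3535 |R(-1.68)|=0.0591 |R(-1.6)|=0.0027
Bisect:
  x_lo=-3.3264 |R|=2.9285  x_hi=-0.1930 |R|=0.8244
  mid=-1.75973 |R|=0.11962 →hi
  mid=-2.54308 |R|=1.05058 →lo
  mid=-2.15141 |R|=0.49678 →hi
  mid=-2.34725 |R|=0.74785 →hi
  mid=-2.44516 |R|=0.89229 →hi
  mid=-2.49412 |R|=0.96965 →hi
  mid=-2.51860 |R|=1.00966 →lo
  mid=-2.50636 |R|=0.98954 →hi
  mid=-2.51248 |R|=0.99957 →hi
  ...
  [-2.51287,-2.51268] ⇒ x*=-2.5127
So |R|<1 on (-2.5127, 0).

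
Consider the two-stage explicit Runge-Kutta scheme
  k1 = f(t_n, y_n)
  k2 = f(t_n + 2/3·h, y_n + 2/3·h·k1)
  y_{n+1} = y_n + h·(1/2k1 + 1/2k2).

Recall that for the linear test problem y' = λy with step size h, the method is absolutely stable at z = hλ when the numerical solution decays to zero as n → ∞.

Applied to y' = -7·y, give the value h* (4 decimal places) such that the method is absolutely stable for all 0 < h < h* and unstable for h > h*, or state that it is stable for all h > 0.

(-3.0000,0); λ=-7 ⇒ h* = (3)/7 = 0.4286.

Set f=λy, z=hλ:
  k1=λy_n ⇒ h·k1=z·y_n;  k2=λ(1+2/3z)y_n ⇒ h·k2=z(1+2/3z)y_n
  y_{n+1}/y_n = 1 + 1/2z + 1/2z(1+2/3z) = 1 + z + 1/3z²
  Hence R(z) = 1 + z + 1/3z².

Find x<0 with |R(x)|<1.
x=-0.63: |R|=0.5023
R=1: x+1/3x²=0 ⇒ x=−3=-3.0000; min R=1−1/(4·1/3)=0.2500>−1
Confirm numerically:
  x=-2.827: |R|=0.83698 <1
  x=-2.791: |R|=0.80556 <1
  x=-2.669: |R|=0.70552 <1
  x=-2.075: |R|=0.36021 <1
  x=-3.187: |R|=1.19866 >1
  x=-3.152: |R|=1.15970 >1
So |R|<1 on (-3.0000, 0).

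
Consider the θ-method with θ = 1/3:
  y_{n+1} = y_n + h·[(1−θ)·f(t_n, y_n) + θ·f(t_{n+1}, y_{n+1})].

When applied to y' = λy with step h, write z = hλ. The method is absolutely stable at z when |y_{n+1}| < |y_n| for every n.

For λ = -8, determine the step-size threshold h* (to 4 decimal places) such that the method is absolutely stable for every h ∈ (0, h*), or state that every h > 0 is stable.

On y'=λy, z=hλ:
  y_{n+1} = y_n + z·[2/3·y_n + 1/3·y_{n+1}] ⇒ (1 − 1/3z)y_{n+1} = (1 + 2/3z)y_n
  Hence R(z) = (1 + 2/3z)/(1 − 1/3z).

Need |R(x)|<1, x<0.
x=-1.44: |R|=0.0270
R=−1: 1+2/3x = −1+1/3x ⇒ -1/3x=2 ⇒ x=2/(-1/3)=-6.0000
Confirm numerically:
  x=-5.947: |R|=0.99408 <1
  x=-5.177: |R|=0.89935 <1
  x=-4.158: |R|=0.74267 <1
  x=-2.812: |R|=0.45148 <1
  x=-6.092: |R|=1.01012 >1
  x=-6.037: |R|=1.00409 >1
Stable set (-6.0000, 0).

(-6.0000,0); λ=-8 ⇒ h* = (6)/8 = 0.7500.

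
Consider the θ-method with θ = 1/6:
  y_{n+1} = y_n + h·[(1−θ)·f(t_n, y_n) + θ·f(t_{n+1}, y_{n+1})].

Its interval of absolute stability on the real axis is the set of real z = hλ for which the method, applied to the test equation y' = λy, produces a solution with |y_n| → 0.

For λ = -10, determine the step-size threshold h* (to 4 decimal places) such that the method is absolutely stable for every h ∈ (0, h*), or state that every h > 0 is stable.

(-3.0000,0); λ=-10 ⇒ h* = (3)/10 = 0.3000.

Test eqn y'=λy, z=hλ:
  y_{n+1} = y_n + z·[5/6·y_n + 1/6·y_{n+1}] ⇒ (1 − 1/6z)y_{n+1} = (1 + 5/6z)y_n
  Hence R(z) = (1 + 5/6z)/(1 − 1/6z).

Find x<0 with |R(x)|<1.
x=-0.36: |R|=0.6604
R=−1: 1+5/6x = −1+1/6x ⇒ -2/3x=2 ⇒ x=2/(-2/3)=-3.0000
Confirm numerically:
  x=-2.835: |R|=0.92530 <1
  x=-2.448: |R|=0.73864 <1
  x=-1.371: |R|=0.11600 <1
  x=-3.585: |R|=1.24413 >1
  x=-3.500: |R|=1.21053 >1
Stable set (-3.0000, 0).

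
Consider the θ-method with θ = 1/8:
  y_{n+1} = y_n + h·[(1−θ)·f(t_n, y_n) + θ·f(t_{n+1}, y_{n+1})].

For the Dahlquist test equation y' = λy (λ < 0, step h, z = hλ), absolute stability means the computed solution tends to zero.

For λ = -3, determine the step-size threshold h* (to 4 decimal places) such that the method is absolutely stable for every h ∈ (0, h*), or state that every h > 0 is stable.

(-2.6667,0); λ=-3 ⇒ h* = (8/3)/3 = 0.8889.

Test eqn y'=λy, z=hλ:
  y_{n+1} = y_n + z·[7/8·y_n + 1/8·y_{n+1}] ⇒ (1 − 1/8z)y_{n+1} = (1 + 7/8z)y_n
  ⇒ R(z) = (1 + 7/8z)/(1 − 1/8z).

Boundary: |R(x)|=1, x<0.
x=-0.52: |R|=0.5117
R=−1: 1+7/8x = −1+1/8x ⇒ -3/4x=2 ⇒ x=2/(-3/4)=-2.6667
Confirm numerically:
  x=-2.483: |R|=0.89488 <1
  x=-2.476: |R|=0.89080 <1
  x=-2.319: |R|=0.79785 <1
  x=-1.691: |R|=0.39593 <1
  x=-3.225: |R|=1.29844 >1
  x=-3.040: |R|=1.20290 >1
Stable set (-2.6667, 0).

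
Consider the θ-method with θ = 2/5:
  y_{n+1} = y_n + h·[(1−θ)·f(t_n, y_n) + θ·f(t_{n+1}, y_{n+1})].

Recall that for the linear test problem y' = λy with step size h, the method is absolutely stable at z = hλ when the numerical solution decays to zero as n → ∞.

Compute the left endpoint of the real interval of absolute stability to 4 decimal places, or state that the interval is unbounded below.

With y'=λy (z=hλ):
  y_{n+1} = y_n + z·[3/5·y_n + 2/5·y_{n+1}] ⇒ (1 − 2/5z)y_{n+1} = (1 + 3/5z)y_n
  Hence R(z) = (1 + 3/5z)/(1 − 2/5z).

Find x<0 with |R(x)|<1.
x=-1.18: |R|=0.1984
R=−1: 1+3/5x = −1+2/5x ⇒ -1/5x=2 ⇒ x=2/(-1/5)=-10.0000
Confirm numerically:
  x=-8.634: |R|=0.93866 <1
  x=-5.781: |R|=0.74526 <1
  x=-4.634: |R|=0.62391 <1
  x=-10.541: |R|=1.02074 >1
  x=-10.461: |R|=1.01778 >1
  x=-10.305: |R|=1.01191 >1
So |R|<1 on (-10.0000, 0).

z* = -10.0000.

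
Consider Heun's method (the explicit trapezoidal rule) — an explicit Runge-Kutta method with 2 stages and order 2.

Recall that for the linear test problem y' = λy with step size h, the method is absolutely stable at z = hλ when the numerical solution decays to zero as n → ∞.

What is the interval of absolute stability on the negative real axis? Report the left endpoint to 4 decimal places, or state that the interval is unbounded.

(-2.0000, 0).

On y'=λy, z=hλ:
  order 2, 2-stage ⇒ R(z)=1+z+z^2/2
  (e.g. R(-1.01)=0.50005, |R|=0.50005)

Find x<0 with |R(x)|<1.
x=-1.01: |R|=0.5000
|R(-2.05)|=1.0512 |R(-1.16)|=0.5128 |R(-0.83)|=0.5145
Bisect:
  x_lo=-2.8720 |R|=2.2522  x_hi=-0.1877 |R|=0.8299
  mid=-1.52988 |R|=0.64039 →hi
  mid=-2.20095 |R|=1.22114 →lo
  mid=-1.86541 |R|=0.87447 →hi
  mid=-2.03318 |R|=1.03373 →lo
  mid=-1.94930 |R|=0.95058 →hi
  mid=-1.99124 |R|=0.99128 →hi
  mid=-2.01221 |R|=1.01229 →lo
  mid=-2.00173 |R|=1.00173 →lo
  ...
  [-2.00009,-1.99992] ⇒ x*=-2.0000
So |R|<1 on (-2.0000, 0).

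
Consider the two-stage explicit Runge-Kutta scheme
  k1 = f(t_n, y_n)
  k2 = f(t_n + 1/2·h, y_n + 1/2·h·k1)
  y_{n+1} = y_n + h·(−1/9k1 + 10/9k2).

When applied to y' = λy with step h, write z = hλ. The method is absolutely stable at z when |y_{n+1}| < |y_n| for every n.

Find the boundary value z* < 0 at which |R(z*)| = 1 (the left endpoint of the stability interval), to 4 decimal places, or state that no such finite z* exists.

left endpoint -1.8000.

Set f=λy, z=hλ:
  k1=λy_n ⇒ h·k1=z·y_n;  k2=λ(1+1/2z)y_n ⇒ h·k2=z(1+1/2z)y_n
  y_{n+1}/y_n = 1 − 1/9z + 10/9z(1+1/2z) = 1 + z + 5/9z²
  R(z) = 1 + z + 5/9z².

Find x<0 with |R(x)|<1.
x=-1.73: |R|=0.9327
R=1: x+5/9x²=0 ⇒ x=−9/5=-1.8000; min R=1−1/(4·5/9)=0.5500>−1
Confirm numerically:
  x=-1.143: |R|=0.58281 <1
  x=-1.111: |R|=0.57473 <1
  x=-0.815: |R|=0.55401 <1
  x=-2.278: |R|=1.60494 >1
  x=-2.133: |R|=1.39461 >1
  x=-1.972: |R|=1.18844 >1
So |R|<1 on (-1.8000, 0).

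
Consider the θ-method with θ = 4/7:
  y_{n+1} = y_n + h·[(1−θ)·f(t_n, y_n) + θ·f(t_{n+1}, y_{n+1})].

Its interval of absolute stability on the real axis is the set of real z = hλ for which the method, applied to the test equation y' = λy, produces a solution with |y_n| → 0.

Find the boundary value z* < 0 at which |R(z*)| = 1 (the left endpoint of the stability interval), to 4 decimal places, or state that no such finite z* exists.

unbounded; (−∞, 0).

Set f=λy, z=hλ:
  y_{n+1} = y_n + z·[3/7·y_n + 4/7·y_{n+1}] ⇒ (1 − 4/7z)y_{n+1} = (1 + 3/7z)y_n
  R(z) = (1 + 3/7z)/(1 − 4/7z).

Boundary: |R(x)|=1, x<0.
x=-1.15: |R|=0.3060
x=-2: |R|=0.0667
x=-10: |R|=0.4894
x=-100: |R|=0.7199
θ=4/7≥1/2 ⇒ |1+3/7x|<|1−4/7x| ∀x<0 ⇒ unbounded interval.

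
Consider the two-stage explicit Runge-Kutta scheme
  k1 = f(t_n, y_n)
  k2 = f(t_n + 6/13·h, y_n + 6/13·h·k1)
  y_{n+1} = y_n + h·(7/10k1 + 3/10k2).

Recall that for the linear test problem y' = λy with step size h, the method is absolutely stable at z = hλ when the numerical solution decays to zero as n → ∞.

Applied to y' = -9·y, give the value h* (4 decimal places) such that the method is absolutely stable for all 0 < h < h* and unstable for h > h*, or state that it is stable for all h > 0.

(-7.2222,0); λ=-9 ⇒ h* = (65/9)/9 = 0.8025.

Test eqn y'=λy, z=hλ:
  k1=λy_n ⇒ h·k1=z·y_n;  k2=λ(1+6/13z)y_n ⇒ h·k2=z(1+6/13z)y_n
  y_{n+1}/y_n = 1 + 7/10z + 3/10z(1+6/13z) = 1 + z + 9/65z²
  ⇒ R(z) = 1 + z + 9/65z².

Solve |R(x)|<1 on ℝ⁻.
x=-1.47: |R|=0.1708
R=1: x+9/65x²=0 ⇒ x=−65/9=-7.2222; min R=1−1/(4·9/65)=-0.8056>−1
Confirm numerically:
  x=-7.136: |R|=0.91481 <1
  x=-6.838: |R|=0.63622 <1
  x=-5.190: |R|=0.46039 <1
  x=-4.641: |R|=0.65869 <1
  x=-7.684: |R|=1.49130 >1
  x=-7.470: |R|=1.25628 >1
  x=-7.251: |R|=1.02889 >1
So |R|<1 on (-7.2222, 0).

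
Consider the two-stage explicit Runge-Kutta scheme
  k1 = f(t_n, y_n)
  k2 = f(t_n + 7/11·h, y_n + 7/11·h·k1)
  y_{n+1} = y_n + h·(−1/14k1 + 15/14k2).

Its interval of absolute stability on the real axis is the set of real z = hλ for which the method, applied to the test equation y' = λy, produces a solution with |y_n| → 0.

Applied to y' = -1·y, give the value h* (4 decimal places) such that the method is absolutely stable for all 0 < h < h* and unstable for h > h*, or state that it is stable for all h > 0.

With y'=λy (z=hλ):
  k1=λy_n ⇒ h·k1=z·y_n;  k2=λ(1+7/11z)y_n ⇒ h·k2=z(1+7/11z)y_n
  y_{n+1}/y_n = 1 − 1/14z + 15/14z(1+7/11z) = 1 + z + 15/22z²
  Hence R(z) = 1 + z + 15/22z².

Need |R(x)|<1, x<0.
x=-0.82: |R|=0.6385
R=1: x+15/22x²=0 ⇒ x=−22/15=-1.4667; min R=1−1/(4·15/22)=0.6333>−1
Confirm numerically:
  x=-1.432: |R|=0.96615 <1
  x=-1.409: |R|=0.94460 <1
  x=-0.835: |R|=0.64038 <1
  x=-1.747: |R|=1.33392 >1
  x=-1.642: |R|=1.19629 >1
Stable set (-1.4667, 0).

(-1.4667,0); λ=-1 ⇒ h* = (22/15)/1 = 1.4667.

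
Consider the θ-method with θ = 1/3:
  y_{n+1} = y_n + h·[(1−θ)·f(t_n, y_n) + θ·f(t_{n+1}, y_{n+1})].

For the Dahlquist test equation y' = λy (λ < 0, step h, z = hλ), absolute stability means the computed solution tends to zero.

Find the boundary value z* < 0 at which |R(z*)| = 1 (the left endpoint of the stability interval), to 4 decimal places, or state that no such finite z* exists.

left endpoint -6.0000.

On y'=λy, z=hλ:
  y_{n+1} = y_n + z·[2/3·y_n + 1/3·y_{n+1}] ⇒ (1 − 1/3z)y_{n+1} = (1 + 2/3z)y_n
  Hence R(z) = (1 + 2/3z)/(1 − 1/3z).

Find x<0 with |R(x)|<1.
x=-1.45: |R|=0.0225
R=−1: 1+2/3x = −1+1/3x ⇒ -1/3x=2 ⇒ x=2/(-1/3)=-6.0000
Confirm numerically:
  x=-5.524: |R|=0.94416 <1
  x=-4.384: |R|=0.78115 <1
  x=-2.498: |R|=0.36304 <1
  x=-6.391: |R|=1.04164 >1
  x=-6.355: |R|=1.03795 >1
So |R|<1 on (-6.0000, 0).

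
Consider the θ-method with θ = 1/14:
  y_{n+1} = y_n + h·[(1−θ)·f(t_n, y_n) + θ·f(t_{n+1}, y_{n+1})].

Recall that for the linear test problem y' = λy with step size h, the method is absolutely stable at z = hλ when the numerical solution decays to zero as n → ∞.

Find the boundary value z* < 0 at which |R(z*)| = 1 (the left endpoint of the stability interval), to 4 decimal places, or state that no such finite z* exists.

left endpoint -2.3333.

Test eqn y'=λy, z=hλ:
  y_{n+1} = y_n + z·[13/14·y_n + 1/14·y_{n+1}] ⇒ (1 − 1/14z)y_{n+1} = (1 + 13/14z)y_n
  so R(z) = (1 + 13/14z)/(1 − 1/14z).

Boundary: |R(x)|=1, x<0.
x=-1.47: |R|=0.3303
R=−1: 1+13/14x = −1+1/14x ⇒ -6/7x=2 ⇒ x=2/(-6/7)=-2.3333
Confirm numerically:
  x=-1.676: |R|=0.49681 <1
  x=-1.641: |R|=0.46883 <1
  x=-1.598: |R|=0.43429 <1
  x=-1.497: |R|=0.35239 <1
  x=-2.750: |R|=1.29851 >1
  x=-2.427: |R|=1.06842 >1
Stable set (-2.3333, 0).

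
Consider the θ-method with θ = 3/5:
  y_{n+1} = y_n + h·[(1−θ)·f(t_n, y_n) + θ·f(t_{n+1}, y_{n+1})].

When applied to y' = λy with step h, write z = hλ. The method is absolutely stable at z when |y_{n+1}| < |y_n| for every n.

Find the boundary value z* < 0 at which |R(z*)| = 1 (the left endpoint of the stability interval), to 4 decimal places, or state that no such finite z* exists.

interval (−∞, 0).

With y'=λy (z=hλ):
  y_{n+1} = y_n + z·[2/5·y_n + 3/5·y_{n+1}] ⇒ (1 − 3/5z)y_{n+1} = (1 + 2/5z)y_n
  R(z) = (1 + 2/5z)/(1 − 3/5z).

Need |R(x)|<1, x<0.
x=-0.53: |R|=0.5979
x=-2: |R|=0.0909
x=-10: |R|=0.4286
x=-100: |R|=0.6393
θ=3/5≥1/2 ⇒ |1+2/5x|<|1−3/5x| ∀x<0 ⇒ unbounded interval.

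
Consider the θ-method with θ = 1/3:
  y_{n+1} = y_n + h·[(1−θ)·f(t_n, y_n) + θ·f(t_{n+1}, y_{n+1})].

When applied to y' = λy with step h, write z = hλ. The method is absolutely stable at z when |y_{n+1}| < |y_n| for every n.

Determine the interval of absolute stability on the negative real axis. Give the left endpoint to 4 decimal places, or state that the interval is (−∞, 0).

z∈(-6.0000,0).

Set f=λy, z=hλ:
  y_{n+1} = y_n + z·[2/3·y_n + 1/3·y_{n+1}] ⇒ (1 − 1/3z)y_{n+1} = (1 + 2/3z)y_n
  R(z) = (1 + 2/3z)/(1 − 1/3z).

Boundary: |R(x)|=1, x<0.
x=-0.71: |R|=0.4259
R=−1: 1+2/3x = −1+1/3x ⇒ -1/3x=2 ⇒ x=2/(-1/3)=-6.0000
Confirm numerically:
  x=-5.064: |R|=0.88393 <1
  x=-5.052: |R|=0.88227 <1
  x=-4.256: |R|=0.75965 <1
  x=-2.707: |R|=0.42299 <1
  x=-6.179: |R|=1.01950 >1
  x=-6.173: |R|=1.01886 >1
Stable set (-6.0000, 0).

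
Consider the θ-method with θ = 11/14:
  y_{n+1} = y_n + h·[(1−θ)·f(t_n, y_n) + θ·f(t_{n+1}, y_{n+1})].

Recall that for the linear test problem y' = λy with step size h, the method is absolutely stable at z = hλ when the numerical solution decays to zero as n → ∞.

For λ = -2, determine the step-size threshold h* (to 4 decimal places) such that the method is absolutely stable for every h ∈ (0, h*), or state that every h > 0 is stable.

Test eqn y'=λy, z=hλ:
  y_{n+1} = y_n + z·[3/14·y_n + 11/14·y_{n+1}] ⇒ (1 − 11/14z)y_{n+1} = (1 + 3/14z)y_n
  Hence R(z) = (1 + 3/14z)/(1 − 11/14z).

Solve |R(x)|<1 on ℝ⁻.
x=-0.61: |R|=0.5876
x=-2: |R|=0.2222
x=-10: |R|=0.1290
x=-100: |R|=0.2567
θ=11/14≥1/2 ⇒ |1+3/14x|<|1−11/14x| ∀x<0 ⇒ stable on all of ℝ⁻.

(−∞, 0) — no finite endpoint. Any h>0 works for λ=-2.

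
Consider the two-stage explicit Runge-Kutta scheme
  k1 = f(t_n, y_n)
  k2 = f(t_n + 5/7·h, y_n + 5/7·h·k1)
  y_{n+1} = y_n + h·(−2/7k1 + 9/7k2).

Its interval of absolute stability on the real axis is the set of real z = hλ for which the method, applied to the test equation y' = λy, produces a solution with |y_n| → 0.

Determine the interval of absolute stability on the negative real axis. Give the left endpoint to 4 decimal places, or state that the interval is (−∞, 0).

Set f=λy, z=hλ:
  k1=λy_n ⇒ h·k1=z·y_n;  k2=λ(1+5/7z)y_n ⇒ h·k2=z(1+5/7z)y_n
  y_{n+1}/y_n = 1 − 2/7z + 9/7z(1+5/7z) = 1 + z + 45/49z²
  so R(z) = 1 + z + 45/49z².

Need |R(x)|<1, x<0.
x=-1.66: |R|=1.8707
R=1: x+45/49x²=0 ⇒ x=−49/45=-1.0889; min R=1−1/(4·45/49)=0.7278>−1
Confirm numerically:
  x=-0.754: |R|=0.76811 <1
  x=-0.689: |R|=0.74697 <1
  x=-0.532: |R|=0.72792 <1
  x=-1.651: |R|=1.85229 >1
  x=-1.427: |R|=1.44310 >1
Interval (-1.0889, 0).

z∈(-1.0889,0).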